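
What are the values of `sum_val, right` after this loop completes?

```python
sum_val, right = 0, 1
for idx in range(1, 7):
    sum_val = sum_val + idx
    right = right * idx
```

Sum and factorial of 1 to 6
`sum_val, right` takes the values: (0, 1) → (1, 1) → (3, 1) → (3, 2) → (6, 2) → (6, 6) → (10, 6) → (10, 24) → (15, 24) → (15, 120) → (21, 120) → (21, 720)

Answer: 21, 720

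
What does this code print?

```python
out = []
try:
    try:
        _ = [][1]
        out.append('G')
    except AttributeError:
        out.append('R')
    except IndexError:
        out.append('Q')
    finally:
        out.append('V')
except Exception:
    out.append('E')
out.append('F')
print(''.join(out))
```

Execution trace: 'Q' (inner except IndexError) → 'V' (inner finally) → 'F' (after the try/except). Output: QVF

Answer: QVF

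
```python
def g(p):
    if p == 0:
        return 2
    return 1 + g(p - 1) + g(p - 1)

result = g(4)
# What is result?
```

g(p) = 1 + 2·g(p-1), g(0)=2. Closed form: (2+1)·2^4 - 1 = 47.

Answer: 47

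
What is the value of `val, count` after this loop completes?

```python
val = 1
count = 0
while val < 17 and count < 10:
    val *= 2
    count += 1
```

Double until >= 17 or 10 iterations
`val, count` takes the values: (1, 0) → (2, 0) → (2, 1) → (4, 1) → (4, 2) → (8, 2) → (8, 3) → (16, 3) → (16, 4) → (32, 4) → (32, 5)

Answer: 32, 5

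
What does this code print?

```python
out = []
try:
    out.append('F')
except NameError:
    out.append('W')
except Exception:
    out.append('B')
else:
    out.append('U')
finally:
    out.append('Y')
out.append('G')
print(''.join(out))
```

Execution trace: 'F' (try body, no exception) → 'U' (else) → 'Y' (finally) → 'G' (after the try/except). Output: FUYG

Answer: FUYG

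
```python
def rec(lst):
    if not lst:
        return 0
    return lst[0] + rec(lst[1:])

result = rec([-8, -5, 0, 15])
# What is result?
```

(-8) + (-5) + 0 + 15 + 0 = 2

Answer: 2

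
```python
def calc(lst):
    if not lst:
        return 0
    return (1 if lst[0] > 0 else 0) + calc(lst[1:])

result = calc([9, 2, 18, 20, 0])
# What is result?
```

Count of positive elements in [9, 2, 18, 20, 0] = 4

Answer: 4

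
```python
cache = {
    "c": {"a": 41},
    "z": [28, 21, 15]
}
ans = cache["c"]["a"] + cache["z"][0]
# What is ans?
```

Trace:
`cache = { ...` → cache = {'c': {'a': 41}, 'z': [28, 21, 15]}
`ans = cache["c"]["a"] + cache["z"][0]` → ans = 69
So ans = 69

Answer: 69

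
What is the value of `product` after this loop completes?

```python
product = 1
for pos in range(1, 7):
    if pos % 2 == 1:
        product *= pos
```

Product of odd numbers 1 to 6
`product` takes the values: 1 → 3 → 15

Answer: 15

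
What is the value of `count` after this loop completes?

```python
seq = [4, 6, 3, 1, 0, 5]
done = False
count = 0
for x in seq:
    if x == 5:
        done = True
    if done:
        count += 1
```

Count elements after first 5 in [4, 6, 3, 1, 0, 5]
`count` takes the values: 0 → 1

Answer: 1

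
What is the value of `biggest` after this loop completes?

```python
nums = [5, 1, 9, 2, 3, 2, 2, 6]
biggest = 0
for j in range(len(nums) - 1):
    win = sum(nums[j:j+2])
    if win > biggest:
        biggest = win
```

Max sum of 2-element window in [5, 1, 9, 2, 3, 2, 2, 6]
`biggest` takes the values: 0 → 6 → 10 → 11

Answer: 11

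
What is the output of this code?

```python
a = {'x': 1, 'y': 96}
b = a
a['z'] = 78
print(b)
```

Key concept: dict aliasing.
Step by step:
`a = {'x': 1, 'y': 96}` → a = {'x': 1, 'y': 96}
`b = a` → b = {'x': 1, 'y': 96} (same object as a)
`a['z'] = 78` → a = {'x': 1, 'y': 96, 'z': 78} (same object as b); b = {'x': 1, 'y': 96, 'z': 78} (same object as a)
`print(b)` → prints {'x': 1, 'y': 96, 'z': 78}

Answer: {'x': 1, 'y': 96, 'z': 78}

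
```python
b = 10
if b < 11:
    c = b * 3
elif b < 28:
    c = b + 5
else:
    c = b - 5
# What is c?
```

Trace:
`b = 10` → b = 10
`if b < 11: ...` → b < 11 is True → c = 30
So c = 30

Answer: 30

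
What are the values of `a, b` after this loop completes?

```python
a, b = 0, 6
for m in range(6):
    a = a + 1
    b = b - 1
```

a goes 0→6, b goes 6→0
`a, b` takes the values: (0, 6) → (1, 6) → (1, 5) → (2, 5) → (2, 4) → (3, 4) → (3, 3) → (4, 3) → (4, 2) → (5, 2) → (5, 1) → (6, 1) → (6, 0)

Answer: 6, 0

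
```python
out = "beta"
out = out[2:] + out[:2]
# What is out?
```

Trace:
`out = "beta"` → out = 'beta'
`out = out[2:] + out[:2]` → out = 'tabe'
So out = 'tabe'

Answer: 'tabe'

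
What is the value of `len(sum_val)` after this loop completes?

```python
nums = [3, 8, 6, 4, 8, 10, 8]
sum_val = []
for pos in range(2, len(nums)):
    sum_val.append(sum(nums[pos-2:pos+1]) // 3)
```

Number of 3-element averages
`sum_val` takes the values: [] → [5] → [5, 6] → [5, 6, 6] → [5, 6, 6, 7] → [5, 6, 6, 7, 8]
So `len(sum_val)` = 5

Answer: 5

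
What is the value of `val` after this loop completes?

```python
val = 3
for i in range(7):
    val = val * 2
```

Multiply by 2, 7 times: 3 * 2^7 = 384
`val` takes the values: 3 → 6 → 12 → 24 → 48 → 96 → 192 → 384

Answer: 384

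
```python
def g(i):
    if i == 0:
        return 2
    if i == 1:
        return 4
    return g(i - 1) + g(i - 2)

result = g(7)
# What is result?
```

Build up from base cases: g(0)=2, g(1)=4, g(2)=6, g(3)=10, g(4)=16, g(5)=26, g(6)=42, ..., g(7)=68

Answer: 68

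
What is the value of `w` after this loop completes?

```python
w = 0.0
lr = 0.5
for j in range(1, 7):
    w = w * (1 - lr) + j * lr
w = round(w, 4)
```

Moving average with lr=0.5
`w` takes the values: 0.0 → 0.5 → 1.25 → 2.125 → 3.0625 → 4.03125 → 5.015625 → 5.0156

Answer: 5.0156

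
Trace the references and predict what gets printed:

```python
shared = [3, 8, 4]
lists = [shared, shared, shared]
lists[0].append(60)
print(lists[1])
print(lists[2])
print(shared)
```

Key concept: list of same reference.
Step by step:
`shared = [3, 8, 4]` → shared = [3, 8, 4]
`lists = [shared, shared, shared]` → lists = [[3, 8, 4], [3, 8, 4], [3, 8, 4]]
`lists[0].append(60)` → shared = [3, 8, 4, 60]; lists = [[3, 8, 4, 60], [3, 8, 4, 60], [3, 8, 4, 60]]
`print(lists[1])` → prints [3, 8, 4, 60]
`print(lists[2])` → prints [3, 8, 4, 60]
`print(shared)` → prints [3, 8, 4, 60]

Answer:
[3, 8, 4, 60]
[3, 8, 4, 60]
[3, 8, 4, 60]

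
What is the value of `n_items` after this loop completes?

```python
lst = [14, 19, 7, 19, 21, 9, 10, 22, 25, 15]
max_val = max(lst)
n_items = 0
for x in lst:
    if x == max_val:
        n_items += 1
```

Count of max value 25 in [14, 19, 7, 19, 21, 9, 10, 22, 25, 15]
`n_items` takes the values: 0 → 1

Answer: 1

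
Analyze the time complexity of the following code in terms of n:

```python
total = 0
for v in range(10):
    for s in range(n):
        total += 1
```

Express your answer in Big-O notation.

Each loop level contributes: 1 × n. Multiplying the contributions gives O(n).

Answer: O(n)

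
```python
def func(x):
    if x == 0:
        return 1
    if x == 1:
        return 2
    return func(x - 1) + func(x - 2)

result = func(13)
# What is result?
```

Build up from base cases: func(0)=1, func(1)=2, func(2)=3, func(3)=5, func(4)=8, func(5)=13, func(6)=21, ..., func(13)=610

Answer: 610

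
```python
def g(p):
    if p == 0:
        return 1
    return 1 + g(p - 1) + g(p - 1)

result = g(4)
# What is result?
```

g(p) = 1 + 2·g(p-1), g(0)=1. Closed form: (1+1)·2^4 - 1 = 31.

Answer: 31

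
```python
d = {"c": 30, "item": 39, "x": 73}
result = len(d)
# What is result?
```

Trace:
`d = {"c": 30, "item": 39, "x": 73}` → d = {'c': 30, 'item': 39, 'x': 73}
`result = len(d)` → result = 3
So result = 3

Answer: 3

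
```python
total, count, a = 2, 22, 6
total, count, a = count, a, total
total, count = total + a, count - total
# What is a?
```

Trace:
`total, count, a = 2, 22, 6` → total = 2; count = 22; a = 6
`total, count, a = count, a, total` → total = 22; count = 6; a = 2
`total, count = total + a, count - total` → total = 24; count = -16
So a = 2

Answer: 2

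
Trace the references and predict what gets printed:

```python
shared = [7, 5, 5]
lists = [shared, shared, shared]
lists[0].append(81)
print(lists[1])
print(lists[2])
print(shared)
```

Key concept: list of same reference.
Step by step:
`shared = [7, 5, 5]` → shared = [7, 5, 5]
`lists = [shared, shared, shared]` → lists = [[7, 5, 5], [7, 5, 5], [7, 5, 5]]
`lists[0].append(81)` → shared = [7, 5, 5, 81]; lists = [[7, 5, 5, 81], [7, 5, 5, 81], [7, 5, 5, 81]]
`print(lists[1])` → prints [7, 5, 5, 81]
`print(lists[2])` → prints [7, 5, 5, 81]
`print(shared)` → prints [7, 5, 5, 81]

Answer:
[7, 5, 5, 81]
[7, 5, 5, 81]
[7, 5, 5, 81]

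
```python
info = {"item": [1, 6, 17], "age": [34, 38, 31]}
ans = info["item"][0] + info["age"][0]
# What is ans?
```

Trace:
`info = {"item": [1, 6, 17], "age": [34, 38, 31]}` → info = {'item': [1, 6, 17], 'age': [34, 38, 31]}
`ans = info["item"][0] + info["age"][0]` → ans = 35
So ans = 35

Answer: 35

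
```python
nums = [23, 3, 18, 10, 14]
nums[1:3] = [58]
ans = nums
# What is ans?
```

Trace:
`nums = [23, 3, 18, 10, 14]` → nums = [23, 3, 18, 10, 14]
`nums[1:3] = [58]` → nums = [23, 58, 10, 14]
`ans = nums` → ans = [23, 58, 10, 14]
So ans = [23, 58, 10, 14]

Answer: [23, 58, 10, 14]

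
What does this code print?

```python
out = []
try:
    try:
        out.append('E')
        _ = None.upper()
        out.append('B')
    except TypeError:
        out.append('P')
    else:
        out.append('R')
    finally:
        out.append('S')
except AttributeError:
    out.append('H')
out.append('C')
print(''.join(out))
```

Execution trace: 'E' (try body) → 'S' (finally) → 'H' (outer except AttributeError) → 'C' (after the try/except). Output: ESHC

Answer: ESHC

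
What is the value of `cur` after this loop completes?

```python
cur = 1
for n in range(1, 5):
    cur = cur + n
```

Start at 1, add 1 through 4
`cur` takes the values: 1 → 2 → 4 → 7 → 11

Answer: 11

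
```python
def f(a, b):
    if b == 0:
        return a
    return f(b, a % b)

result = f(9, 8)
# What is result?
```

f(9, 8) -> f(8, 1) -> f(1, 0) -> 1

Answer: 1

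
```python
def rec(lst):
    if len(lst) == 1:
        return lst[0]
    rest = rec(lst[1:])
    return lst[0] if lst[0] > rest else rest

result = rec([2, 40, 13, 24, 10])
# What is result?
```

Recursive max over [2, 40, 13, 24, 10] = 40

Answer: 40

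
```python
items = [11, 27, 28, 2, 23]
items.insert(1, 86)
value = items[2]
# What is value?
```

Trace:
`items = [11, 27, 28, 2, 23]` → items = [11, 27, 28, 2, 23]
`items.insert(1, 86)` → items = [11, 86, 27, 28, 2, 23]
`value = items[2]` → value = 27
So value = 27

Answer: 27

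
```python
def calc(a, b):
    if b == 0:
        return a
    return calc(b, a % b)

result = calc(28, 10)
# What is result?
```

calc(28, 10) -> calc(10, 8) -> calc(8, 2) -> calc(2, 0) -> 2

Answer: 2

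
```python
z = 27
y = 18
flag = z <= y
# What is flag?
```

Trace:
`z = 27` → z = 27
`y = 18` → y = 18
`flag = z <= y` → flag = False
So flag = False

Answer: False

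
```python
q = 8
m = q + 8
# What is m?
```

Trace:
`q = 8` → q = 8
`m = q + 8` → m = 16
So m = 16

Answer: 16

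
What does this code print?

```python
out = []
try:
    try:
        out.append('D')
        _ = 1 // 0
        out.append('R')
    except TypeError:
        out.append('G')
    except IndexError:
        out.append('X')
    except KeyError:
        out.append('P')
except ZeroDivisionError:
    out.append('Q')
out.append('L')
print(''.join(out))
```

Execution trace: 'D' (try body) → 'Q' (outer except ZeroDivisionError) → 'L' (after the try/except). Output: DQL

Answer: DQL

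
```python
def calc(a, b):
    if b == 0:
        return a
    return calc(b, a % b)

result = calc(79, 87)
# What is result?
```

calc(79, 87) -> calc(87, 79) -> calc(79, 8) -> calc(8, 7) -> calc(7, 1) -> calc(1, 0) -> 1

Answer: 1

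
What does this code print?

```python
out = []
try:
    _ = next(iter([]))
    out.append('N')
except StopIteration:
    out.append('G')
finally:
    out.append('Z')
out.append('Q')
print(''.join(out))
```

Execution trace: 'G' (except StopIteration) → 'Z' (finally) → 'Q' (after the try/except). Output: GZQ

Answer: GZQ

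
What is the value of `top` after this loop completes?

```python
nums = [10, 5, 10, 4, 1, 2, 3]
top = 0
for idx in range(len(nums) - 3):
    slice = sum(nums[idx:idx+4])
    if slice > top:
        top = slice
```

Max sum of 4-element window in [10, 5, 10, 4, 1, 2, 3]
`top` takes the values: 0 → 29

Answer: 29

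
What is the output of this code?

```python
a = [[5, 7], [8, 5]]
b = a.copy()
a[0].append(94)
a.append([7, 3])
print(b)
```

Key concept: shallow copy with nested lists.
Step by step:
`a = [[5, 7], [8, 5]]` → a = [[5, 7], [8, 5]]
`b = a.copy()` → b = [[5, 7], [8, 5]]
`a[0].append(94)` → a = [[5, 7, 94], [8, 5]]; b = [[5, 7, 94], [8, 5]]
`a.append([7, 3])` → a = [[5, 7, 94], [8, 5], [7, 3]]
`print(b)` → prints [[5, 7, 94], [8, 5]]

Answer: [[5, 7, 94], [8, 5]]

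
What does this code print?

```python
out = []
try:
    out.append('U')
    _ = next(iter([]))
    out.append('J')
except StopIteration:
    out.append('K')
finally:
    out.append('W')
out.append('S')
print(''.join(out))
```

Execution trace: 'U' (try body) → 'K' (except StopIteration) → 'W' (finally) → 'S' (after the try/except). Output: UKWS

Answer: UKWS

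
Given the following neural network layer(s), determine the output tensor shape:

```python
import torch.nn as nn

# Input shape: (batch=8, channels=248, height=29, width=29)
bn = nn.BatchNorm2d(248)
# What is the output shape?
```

Input: (8, 248, 29, 29) -> Output: (8, 248, 29, 29)

Answer: (8, 248, 29, 29)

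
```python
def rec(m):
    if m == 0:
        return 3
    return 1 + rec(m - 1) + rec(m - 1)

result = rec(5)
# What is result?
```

rec(m) = 1 + 2·rec(m-1), rec(0)=3. Closed form: (3+1)·2^5 - 1 = 127.

Answer: 127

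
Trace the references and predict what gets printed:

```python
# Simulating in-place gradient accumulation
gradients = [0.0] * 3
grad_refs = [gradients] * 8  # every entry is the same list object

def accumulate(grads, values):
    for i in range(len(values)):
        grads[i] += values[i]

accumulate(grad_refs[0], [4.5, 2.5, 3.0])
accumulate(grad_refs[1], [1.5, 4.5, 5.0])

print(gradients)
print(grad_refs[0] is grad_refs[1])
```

Key concept: gradient accumulation aliasing.
Step by step:
`gradients = [0.0] * 3` → gradients = [0.0, 0.0, 0.0]
`grad_refs = [gradients] * 8` → grad_refs = [[0.0, 0.0, 0.0], [0.0, 0.0, 0.0], [0.0, 0.0, 0.0], [0.0, 0.0, 0.0], [0.0, 0.0, 0.0], [0.0, 0.0, 0.0], [0.0, 0.0, 0.0], [0.0, 0.0, 0.0]]
`accumulate(grad_refs[0], [4.5, 2.5, 3.0])` → gradients = [4.5, 2.5, 3.0]; grad_refs = [[4.5, 2.5, 3.0], [4.5, 2.5, 3.0], [4.5, 2.5, 3.0], [4.5, 2.5, 3.0], [4.5, 2.5, 3.0], [4.5, 2.5, 3.0], [4.5, 2.5, 3.0], [4.5, 2.5, 3.0]]
`accumulate(grad_refs[1], [1.5, 4.5, 5.0])` → gradients = [6.0, 7.0, 8.0]; grad_refs = [[6.0, 7.0, 8.0], [6.0, 7.0, 8.0], [6.0, 7.0, 8.0], [6.0, 7.0, 8.0], [6.0, 7.0, 8.0], [6.0, 7.0, 8.0], [6.0, 7.0, 8.0], [6.0, 7.0, 8.0]]
`print(gradients)` → prints [6.0, 7.0, 8.0]
`print(grad_refs[0] is grad_refs[1])` → prints True

Answer:
[6.0, 7.0, 8.0]
True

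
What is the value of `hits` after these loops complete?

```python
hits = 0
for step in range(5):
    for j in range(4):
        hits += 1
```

5 * 4 = 20
`hits` takes the values: 0 → 1 → 2 → 3 → 4 → 5 → 6 → 7 → 8 → 9 → 10 → 11 → 12 → 13 → 14 → 15 → 16 → 17 → 18 → 19 → 20

Answer: 20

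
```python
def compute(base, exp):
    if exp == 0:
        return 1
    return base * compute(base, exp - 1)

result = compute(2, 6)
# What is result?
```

compute(2, 6) = 2 * 2 * 2 * 2 * 2 * 2 = 64

Answer: 64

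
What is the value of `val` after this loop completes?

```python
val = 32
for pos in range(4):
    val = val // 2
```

Halve 4 times: 32 // 2^4 = 2
`val` takes the values: 32 → 16 → 8 → 4 → 2

Answer: 2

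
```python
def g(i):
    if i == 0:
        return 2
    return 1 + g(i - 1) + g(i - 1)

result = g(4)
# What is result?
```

g(i) = 1 + 2·g(i-1), g(0)=2. Closed form: (2+1)·2^4 - 1 = 47.

Answer: 47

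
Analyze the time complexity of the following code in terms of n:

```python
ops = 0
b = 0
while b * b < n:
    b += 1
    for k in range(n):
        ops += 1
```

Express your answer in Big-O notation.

Each loop level contributes: √n × n. Multiplying the contributions gives O(n√n).

Answer: O(n√n)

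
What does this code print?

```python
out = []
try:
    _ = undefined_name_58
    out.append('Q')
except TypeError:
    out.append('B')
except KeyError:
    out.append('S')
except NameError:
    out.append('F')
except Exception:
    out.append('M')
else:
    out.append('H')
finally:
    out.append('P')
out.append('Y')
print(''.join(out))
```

Execution trace: 'F' (except NameError) → 'P' (finally) → 'Y' (after the try/except). Output: FPY

Answer: FPY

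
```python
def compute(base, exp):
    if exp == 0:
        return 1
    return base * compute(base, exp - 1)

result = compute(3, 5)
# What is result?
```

compute(3, 5) = 3 * 3 * 3 * 3 * 3 = 243

Answer: 243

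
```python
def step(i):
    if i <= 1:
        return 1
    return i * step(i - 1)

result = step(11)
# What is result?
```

step(11) = 11 * 10 * 9 * 8 * 7 * 6 * 5 * 4 * 3 * 2 * 1 = 39916800

Answer: 39916800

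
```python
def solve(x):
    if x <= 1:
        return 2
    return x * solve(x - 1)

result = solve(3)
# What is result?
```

solve(3) = 3 * 2 * 2 = 12

Answer: 12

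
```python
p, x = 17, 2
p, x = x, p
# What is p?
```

Trace:
`p, x = 17, 2` → p = 17; x = 2
`p, x = x, p` → p = 2; x = 17
So p = 2

Answer: 2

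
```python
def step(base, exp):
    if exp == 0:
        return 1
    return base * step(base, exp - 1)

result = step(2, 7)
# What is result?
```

step(2, 7) = 2 * 2 * 2 * 2 * 2 * 2 * 2 = 128

Answer: 128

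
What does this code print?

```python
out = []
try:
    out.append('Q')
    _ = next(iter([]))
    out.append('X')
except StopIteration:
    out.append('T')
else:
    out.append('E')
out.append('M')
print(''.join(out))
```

Execution trace: 'Q' (try body) → 'T' (except StopIteration) → 'M' (after the try/except). Output: QTM

Answer: QTM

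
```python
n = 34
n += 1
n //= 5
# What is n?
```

Trace:
`n = 34` → n = 34
`n += 1` → n = 35
`n //= 5` → n = 7
So n = 7

Answer: 7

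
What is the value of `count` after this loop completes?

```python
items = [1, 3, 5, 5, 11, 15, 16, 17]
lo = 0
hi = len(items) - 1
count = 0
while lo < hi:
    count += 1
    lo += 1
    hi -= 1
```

Iterations until pointers meet (list length 8)
`count` takes the values: 0 → 1 → 2 → 3 → 4

Answer: 4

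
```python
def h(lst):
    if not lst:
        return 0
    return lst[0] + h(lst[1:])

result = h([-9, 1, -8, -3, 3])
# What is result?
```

(-9) + 1 + (-8) + (-3) + 3 + 0 = -16

Answer: -16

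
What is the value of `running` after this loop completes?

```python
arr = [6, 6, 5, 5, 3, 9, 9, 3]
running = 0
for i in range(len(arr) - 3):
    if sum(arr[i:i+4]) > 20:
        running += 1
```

Count windows with sum > 20
`running` takes the values: 0 → 1 → 2 → 3 → 4

Answer: 4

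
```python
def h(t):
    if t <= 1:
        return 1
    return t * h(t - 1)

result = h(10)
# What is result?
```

h(10) = 10 * 9 * 8 * 7 * 6 * 5 * 4 * 3 * 2 * 1 = 3628800

Answer: 3628800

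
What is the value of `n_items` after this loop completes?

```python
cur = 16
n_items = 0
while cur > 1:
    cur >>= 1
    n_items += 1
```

Count right shifts until 1
`n_items` takes the values: 0 → 1 → 2 → 3 → 4

Answer: 4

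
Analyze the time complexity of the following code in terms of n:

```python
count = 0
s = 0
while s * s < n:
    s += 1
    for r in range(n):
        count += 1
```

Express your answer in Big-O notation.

Each loop level contributes: √n × n. Multiplying the contributions gives O(n√n).

Answer: O(n√n)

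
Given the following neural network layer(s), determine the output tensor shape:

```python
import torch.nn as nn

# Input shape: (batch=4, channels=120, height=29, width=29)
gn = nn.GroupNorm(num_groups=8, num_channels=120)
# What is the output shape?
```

Input: (4, 120, 29, 29) -> Output: (4, 120, 29, 29)

Answer: (4, 120, 29, 29)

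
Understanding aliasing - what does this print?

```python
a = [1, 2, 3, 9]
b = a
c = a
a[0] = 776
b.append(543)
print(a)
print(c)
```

Key concept: multiple aliases.
Step by step:
`a = [1, 2, 3, 9]` → a = [1, 2, 3, 9]
`b = a` → b = [1, 2, 3, 9] (same object as a)
`c = a` → c = [1, 2, 3, 9] (same object as a, b)
`a[0] = 776` → a = [776, 2, 3, 9] (same object as b, c); b = [776, 2, 3, 9] (same object as a, c); c = [776, 2, 3, 9] (same object as a, b)
`b.append(543)` → a = [776, 2, 3, 9, 543] (same object as b, c); b = [776, 2, 3, 9, 543] (same object as a, c); c = [776, 2, 3, 9, 543] (same object as a, b)
`print(a)` → prints [776, 2, 3, 9, 543]
`print(c)` → prints [776, 2, 3, 9, 543]

Answer:
[776, 2, 3, 9, 543]
[776, 2, 3, 9, 543]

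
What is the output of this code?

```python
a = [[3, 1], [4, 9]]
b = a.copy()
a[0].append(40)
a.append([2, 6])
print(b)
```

Key concept: shallow copy with nested lists.
Step by step:
`a = [[3, 1], [4, 9]]` → a = [[3, 1], [4, 9]]
`b = a.copy()` → b = [[3, 1], [4, 9]]
`a[0].append(40)` → a = [[3, 1, 40], [4, 9]]; b = [[3, 1, 40], [4, 9]]
`a.append([2, 6])` → a = [[3, 1, 40], [4, 9], [2, 6]]
`print(b)` → prints [[3, 1, 40], [4, 9]]

Answer: [[3, 1, 40], [4, 9]]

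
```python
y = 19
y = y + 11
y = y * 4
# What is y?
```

Trace:
`y = 19` → y = 19
`y = y + 11` → y = 30
`y = y * 4` → y = 120
So y = 120

Answer: 120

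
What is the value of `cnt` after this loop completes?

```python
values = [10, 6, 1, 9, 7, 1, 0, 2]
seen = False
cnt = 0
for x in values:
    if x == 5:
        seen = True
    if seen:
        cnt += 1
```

Count elements after first 5 in [10, 6, 1, 9, 7, 1, 0, 2]
`cnt` takes the values: 0

Answer: 0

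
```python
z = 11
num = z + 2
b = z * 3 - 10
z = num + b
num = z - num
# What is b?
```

Trace:
`z = 11` → z = 11
`num = z + 2` → num = 13
`b = z * 3 - 10` → b = 23
`z = num + b` → z = 36
`num = z - num` → num = 23
So b = 23

Answer: 23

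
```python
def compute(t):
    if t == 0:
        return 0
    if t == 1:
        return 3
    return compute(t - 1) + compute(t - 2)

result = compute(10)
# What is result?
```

Build up from base cases: compute(0)=0, compute(1)=3, compute(2)=3, compute(3)=6, compute(4)=9, compute(5)=15, compute(6)=24, ..., compute(10)=165

Answer: 165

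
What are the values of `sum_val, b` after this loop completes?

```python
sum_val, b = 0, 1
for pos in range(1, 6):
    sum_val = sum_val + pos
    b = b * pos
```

Sum and factorial of 1 to 5
`sum_val, b` takes the values: (0, 1) → (1, 1) → (3, 1) → (3, 2) → (6, 2) → (6, 6) → (10, 6) → (10, 24) → (15, 24) → (15, 120)

Answer: 15, 120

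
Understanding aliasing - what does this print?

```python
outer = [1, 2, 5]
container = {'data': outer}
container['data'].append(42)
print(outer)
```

Key concept: dict holds reference to list.
Step by step:
`outer = [1, 2, 5]` → outer = [1, 2, 5]
`container = {'data': outer}` → container = {'data': [1, 2, 5]}
`container['data'].append(42)` → outer = [1, 2, 5, 42]; container = {'data': [1, 2, 5, 42]}
`print(outer)` → prints [1, 2, 5, 42]

Answer: [1, 2, 5, 42]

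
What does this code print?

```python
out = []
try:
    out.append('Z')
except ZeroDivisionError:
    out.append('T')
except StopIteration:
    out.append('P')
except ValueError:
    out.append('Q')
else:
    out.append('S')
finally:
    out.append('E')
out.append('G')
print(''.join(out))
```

Execution trace: 'Z' (try body, no exception) → 'S' (else) → 'E' (finally) → 'G' (after the try/except). Output: ZSEG

Answer: ZSEG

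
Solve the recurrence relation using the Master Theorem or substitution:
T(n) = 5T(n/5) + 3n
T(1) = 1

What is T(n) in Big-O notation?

By Master Theorem: a=5, b=5, f(n)=3n. Since log_5(5) = 1 and f(n) = Θ(n^1), Case 2 applies. T(n) = O(n log n).

Answer: O(n log n)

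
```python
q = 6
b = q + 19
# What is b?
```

Trace:
`q = 6` → q = 6
`b = q + 19` → b = 25
So b = 25

Answer: 25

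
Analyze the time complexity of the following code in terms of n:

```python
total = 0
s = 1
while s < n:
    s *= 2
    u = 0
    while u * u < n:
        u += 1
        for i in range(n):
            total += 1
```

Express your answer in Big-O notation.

Each loop level contributes: log n × √n × n. Multiplying the contributions gives O(n√n log n).

Answer: O(n√n log n)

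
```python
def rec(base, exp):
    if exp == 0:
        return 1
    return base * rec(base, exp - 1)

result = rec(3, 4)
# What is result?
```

rec(3, 4) = 3 * 3 * 3 * 3 = 81

Answer: 81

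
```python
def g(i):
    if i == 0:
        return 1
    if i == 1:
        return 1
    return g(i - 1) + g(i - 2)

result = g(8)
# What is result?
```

Build up from base cases: g(0)=1, g(1)=1, g(2)=2, g(3)=3, g(4)=5, g(5)=8, g(6)=13, ..., g(8)=34

Answer: 34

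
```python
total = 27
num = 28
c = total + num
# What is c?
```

Trace:
`total = 27` → total = 27
`num = 28` → num = 28
`c = total + num` → c = 55
So c = 55

Answer: 55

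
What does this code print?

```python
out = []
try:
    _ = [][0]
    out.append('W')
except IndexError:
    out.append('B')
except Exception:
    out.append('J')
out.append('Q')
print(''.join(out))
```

Execution trace: 'B' (except IndexError) → 'Q' (after the try/except). Output: BQ

Answer: BQ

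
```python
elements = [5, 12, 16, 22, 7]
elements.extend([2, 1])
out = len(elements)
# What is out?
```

Trace:
`elements = [5, 12, 16, 22, 7]` → elements = [5, 12, 16, 22, 7]
`elements.extend([2, 1])` → elements = [5, 12, 16, 22, 7, 2, 1]
`out = len(elements)` → out = 7
So out = 7

Answer: 7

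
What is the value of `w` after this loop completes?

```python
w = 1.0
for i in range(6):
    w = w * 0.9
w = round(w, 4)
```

Exponential decay: 1.0 * 0.9^6
`w` takes the values: 1.0 → 0.9 → 0.81 → 0.729 → 0.6561 → 0.59049 → 0.531441 → 0.5314

Answer: 0.5314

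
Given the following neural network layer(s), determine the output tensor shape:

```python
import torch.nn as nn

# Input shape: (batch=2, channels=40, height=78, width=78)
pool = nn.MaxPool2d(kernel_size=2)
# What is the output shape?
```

Input: (2, 40, 78, 78) -> Output: (2, 40, 39, 39)

Answer: (2, 40, 39, 39)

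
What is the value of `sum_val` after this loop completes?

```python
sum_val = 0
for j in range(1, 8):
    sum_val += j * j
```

Sum of squares 1² to 7² = 140
`sum_val` takes the values: 0 → 1 → 5 → 14 → 30 → 55 → 91 → 140

Answer: 140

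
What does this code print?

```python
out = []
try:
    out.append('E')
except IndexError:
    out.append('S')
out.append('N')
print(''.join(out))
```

Execution trace: 'E' (try body, no exception) → 'N' (after the try/except). Output: EN

Answer: EN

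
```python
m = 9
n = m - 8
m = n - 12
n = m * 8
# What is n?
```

Trace:
`m = 9` → m = 9
`n = m - 8` → n = 1
`m = n - 12` → m = -11
`n = m * 8` → n = -88
So n = -88

Answer: -88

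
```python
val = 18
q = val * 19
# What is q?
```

Trace:
`val = 18` → val = 18
`q = val * 19` → q = 342
So q = 342

Answer: 342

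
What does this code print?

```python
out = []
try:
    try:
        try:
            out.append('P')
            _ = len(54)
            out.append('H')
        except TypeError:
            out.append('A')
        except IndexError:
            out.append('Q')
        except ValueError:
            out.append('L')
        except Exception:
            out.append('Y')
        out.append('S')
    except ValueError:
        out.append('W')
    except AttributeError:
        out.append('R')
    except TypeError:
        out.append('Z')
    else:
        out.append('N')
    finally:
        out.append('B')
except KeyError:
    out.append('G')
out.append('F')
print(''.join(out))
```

Execution trace: 'P' (inner try body) → 'A' (inner except TypeError) → 'S' (try body, no exception) → 'N' (else) → 'B' (finally) → 'F' (after the try/except). Output: PASNBF

Answer: PASNBF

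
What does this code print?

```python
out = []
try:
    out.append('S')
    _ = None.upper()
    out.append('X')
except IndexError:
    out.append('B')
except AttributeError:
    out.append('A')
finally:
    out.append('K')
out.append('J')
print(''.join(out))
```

Execution trace: 'S' (try body) → 'A' (except AttributeError) → 'K' (finally) → 'J' (after the try/except). Output: SAKJ

Answer: SAKJ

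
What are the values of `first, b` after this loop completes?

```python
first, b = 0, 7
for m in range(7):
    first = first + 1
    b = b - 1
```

first goes 0→7, b goes 7→0
`first, b` takes the values: (0, 7) → (1, 7) → (1, 6) → (2, 6) → (2, 5) → (3, 5) → (3, 4) → (4, 4) → (4, 3) → (5, 3) → (5, 2) → (6, 2) → (6, 1) → (7, 1) → (7, 0)

Answer: 7, 0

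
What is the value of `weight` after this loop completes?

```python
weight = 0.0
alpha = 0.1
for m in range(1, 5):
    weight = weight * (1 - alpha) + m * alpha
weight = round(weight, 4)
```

Moving average with lr=0.1
`weight` takes the values: 0.0 → 0.1 → 0.29 → 0.561 → 0.9049

Answer: 0.9049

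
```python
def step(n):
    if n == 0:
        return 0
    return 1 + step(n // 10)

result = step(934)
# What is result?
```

Count of digits of 934: 3

Answer: 3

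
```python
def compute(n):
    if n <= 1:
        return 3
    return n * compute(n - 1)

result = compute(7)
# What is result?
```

compute(7) = 7 * 6 * 5 * 4 * 3 * 2 * 3 = 15120

Answer: 15120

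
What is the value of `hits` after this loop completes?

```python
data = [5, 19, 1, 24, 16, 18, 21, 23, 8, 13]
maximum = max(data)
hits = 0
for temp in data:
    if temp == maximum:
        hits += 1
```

Count of max value 24 in [5, 19, 1, 24, 16, 18, 21, 23, 8, 13]
`hits` takes the values: 0 → 1

Answer: 1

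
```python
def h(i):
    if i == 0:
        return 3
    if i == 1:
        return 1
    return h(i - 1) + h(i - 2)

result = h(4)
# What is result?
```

Build up from base cases: h(0)=3, h(1)=1, h(2)=4, h(3)=5, h(4)=9

Answer: 9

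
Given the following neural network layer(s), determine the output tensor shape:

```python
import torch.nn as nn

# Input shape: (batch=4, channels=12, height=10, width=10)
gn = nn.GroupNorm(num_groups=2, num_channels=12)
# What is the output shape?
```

Input: (4, 12, 10, 10) -> Output: (4, 12, 10, 10)

Answer: (4, 12, 10, 10)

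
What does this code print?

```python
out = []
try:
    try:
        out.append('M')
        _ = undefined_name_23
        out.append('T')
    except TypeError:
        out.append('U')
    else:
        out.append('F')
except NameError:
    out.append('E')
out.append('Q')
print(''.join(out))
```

Execution trace: 'M' (try body) → 'E' (outer except NameError) → 'Q' (after the try/except). Output: MEQ

Answer: MEQ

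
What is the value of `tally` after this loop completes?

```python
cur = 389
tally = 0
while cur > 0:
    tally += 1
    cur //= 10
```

Count digits by repeated division by 10
`tally` takes the values: 0 → 1 → 2 → 3

Answer: 3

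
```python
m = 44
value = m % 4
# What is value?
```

Trace:
`m = 44` → m = 44
`value = m % 4` → value = 0
So value = 0

Answer: 0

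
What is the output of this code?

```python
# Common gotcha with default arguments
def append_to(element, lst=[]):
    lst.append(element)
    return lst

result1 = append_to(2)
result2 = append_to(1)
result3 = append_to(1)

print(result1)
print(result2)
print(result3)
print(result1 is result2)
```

Key concept: mutable default argument gotcha.
Step by step:
`result1 = append_to(2)` → result1 = [2]
`result2 = append_to(1)` → result1 = [2, 1] (same object as result2); result2 = [2, 1] (same object as result1)
`result3 = append_to(1)` → result1 = [2, 1, 1] (same object as result2, result3); result2 = [2, 1, 1] (same object as result1, result3); result3 = [2, 1, 1] (same object as result1, result2)
`print(result1)` → prints [2, 1, 1]
`print(result2)` → prints [2, 1, 1]
`print(result3)` → prints [2, 1, 1]
`print(result1 is result2)` → prints True

Answer:
[2, 1, 1]
[2, 1, 1]
[2, 1, 1]
True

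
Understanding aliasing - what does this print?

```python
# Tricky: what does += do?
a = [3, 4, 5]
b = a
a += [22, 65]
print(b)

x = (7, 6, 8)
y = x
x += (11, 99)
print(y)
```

Key concept: += behavior differs for mutable vs immutable.
Step by step:
`a = [3, 4, 5]` → a = [3, 4, 5]
`b = a` → b = [3, 4, 5] (same object as a)
`a += [22, 65]` → a = [3, 4, 5, 22, 65] (same object as b); b = [3, 4, 5, 22, 65] (same object as a)
`print(b)` → prints [3, 4, 5, 22, 65]
`x = (7, 6, 8)` → x = (7, 6, 8)
`y = x` → y = (7, 6, 8)
`x += (11, 99)` → x = (7, 6, 8, 11, 99)
`print(y)` → prints (7, 6, 8)

Answer:
[3, 4, 5, 22, 65]
(7, 6, 8)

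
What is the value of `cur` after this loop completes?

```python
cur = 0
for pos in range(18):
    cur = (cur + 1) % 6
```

Increment mod 6, 18 times = 0
`cur` takes the values: 0 → 1 → 2 → 3 → 4 → 5 → 0 → 1 → 2 → 3 → 4 → 5 → 0 → 1 → 2 → 3 → 4 → 5 → 0

Answer: 0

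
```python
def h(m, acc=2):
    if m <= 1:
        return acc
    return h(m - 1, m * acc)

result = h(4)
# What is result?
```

Accumulator trace (n, acc): (4, 2) -> (3, 8) -> (2, 24) -> (1, 48) -> return 48

Answer: 48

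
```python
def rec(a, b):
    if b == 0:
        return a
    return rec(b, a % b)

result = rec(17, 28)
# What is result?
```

rec(17, 28) -> rec(28, 17) -> rec(17, 11) -> rec(11, 6) -> rec(6, 5) -> rec(5, 1) -> rec(1, 0) -> 1

Answer: 1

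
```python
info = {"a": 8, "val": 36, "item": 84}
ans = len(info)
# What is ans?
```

Trace:
`info = {"a": 8, "val": 36, "item": 84}` → info = {'a': 8, 'val': 36, 'item': 84}
`ans = len(info)` → ans = 3
So ans = 3

Answer: 3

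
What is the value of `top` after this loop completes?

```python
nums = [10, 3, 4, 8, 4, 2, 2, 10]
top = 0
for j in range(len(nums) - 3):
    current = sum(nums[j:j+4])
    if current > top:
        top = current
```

Max sum of 4-element window in [10, 3, 4, 8, 4, 2, 2, 10]
`top` takes the values: 0 → 25

Answer: 25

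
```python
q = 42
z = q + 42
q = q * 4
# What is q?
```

Trace:
`q = 42` → q = 42
`z = q + 42` → z = 84
`q = q * 4` → q = 168
So q = 168

Answer: 168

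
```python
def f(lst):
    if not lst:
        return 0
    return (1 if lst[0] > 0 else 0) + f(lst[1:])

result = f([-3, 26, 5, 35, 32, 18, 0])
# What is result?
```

Count of positive elements in [-3, 26, 5, 35, 32, 18, 0] = 5

Answer: 5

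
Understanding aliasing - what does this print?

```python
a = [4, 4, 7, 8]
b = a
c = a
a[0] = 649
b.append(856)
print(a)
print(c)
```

Key concept: multiple aliases.
Step by step:
`a = [4, 4, 7, 8]` → a = [4, 4, 7, 8]
`b = a` → b = [4, 4, 7, 8] (same object as a)
`c = a` → c = [4, 4, 7, 8] (same object as a, b)
`a[0] = 649` → a = [649, 4, 7, 8] (same object as b, c); b = [649, 4, 7, 8] (same object as a, c); c = [649, 4, 7, 8] (same object as a, b)
`b.append(856)` → a = [649, 4, 7, 8, 856] (same object as b, c); b = [649, 4, 7, 8, 856] (same object as a, c); c = [649, 4, 7, 8, 856] (same object as a, b)
`print(a)` → prints [649, 4, 7, 8, 856]
`print(c)` → prints [649, 4, 7, 8, 856]

Answer:
[649, 4, 7, 8, 856]
[649, 4, 7, 8, 856]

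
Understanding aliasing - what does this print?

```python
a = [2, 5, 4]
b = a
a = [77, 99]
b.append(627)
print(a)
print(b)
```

Key concept: rebinding vs mutation: a is rebound to a new list, b still points at the original.
Step by step:
`a = [2, 5, 4]` → a = [2, 5, 4]
`b = a` → b = [2, 5, 4] (same object as a)
`a = [77, 99]` → a = [77, 99]
`b.append(627)` → b = [2, 5, 4, 627]
`print(a)` → prints [77, 99]
`print(b)` → prints [2, 5, 4, 627]

Answer:
[77, 99]
[2, 5, 4, 627]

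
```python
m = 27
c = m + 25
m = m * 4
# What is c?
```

Trace:
`m = 27` → m = 27
`c = m + 25` → c = 52
`m = m * 4` → m = 108
So c = 52

Answer: 52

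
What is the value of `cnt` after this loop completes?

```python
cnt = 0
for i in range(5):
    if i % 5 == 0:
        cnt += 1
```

Count numbers divisible by 5 in range(5)
`cnt` takes the values: 0 → 1

Answer: 1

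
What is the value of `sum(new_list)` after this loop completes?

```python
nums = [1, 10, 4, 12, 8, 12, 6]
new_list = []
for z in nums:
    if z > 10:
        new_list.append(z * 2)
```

Sum of doubled values > 10
`new_list` takes the values: [] → [24] → [24, 24]
So `sum(new_list)` = 48

Answer: 48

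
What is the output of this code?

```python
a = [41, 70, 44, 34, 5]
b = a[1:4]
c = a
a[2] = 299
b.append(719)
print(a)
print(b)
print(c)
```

Key concept: slice vs alias.
Step by step:
`a = [41, 70, 44, 34, 5]` → a = [41, 70, 44, 34, 5]
`b = a[1:4]` → b = [70, 44, 34]
`c = a` → c = [41, 70, 44, 34, 5] (same object as a)
`a[2] = 299` → a = [41, 70, 299, 34, 5] (same object as c); c = [41, 70, 299, 34, 5] (same object as a)
`b.append(719)` → b = [70, 44, 34, 719]
`print(a)` → prints [41, 70, 299, 34, 5]
`print(b)` → prints [70, 44, 34, 719]
`print(c)` → prints [41, 70, 299, 34, 5]

Answer:
[41, 70, 299, 34, 5]
[70, 44, 34, 719]
[41, 70, 299, 34, 5]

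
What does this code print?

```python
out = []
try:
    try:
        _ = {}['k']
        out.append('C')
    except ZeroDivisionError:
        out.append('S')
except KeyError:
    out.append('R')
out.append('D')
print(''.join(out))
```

Execution trace: 'R' (outer except KeyError) → 'D' (after the try/except). Output: RD

Answer: RD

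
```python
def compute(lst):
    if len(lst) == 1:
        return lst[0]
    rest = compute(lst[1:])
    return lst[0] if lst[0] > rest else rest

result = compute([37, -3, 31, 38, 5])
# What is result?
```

Recursive max over [37, -3, 31, 38, 5] = 38

Answer: 38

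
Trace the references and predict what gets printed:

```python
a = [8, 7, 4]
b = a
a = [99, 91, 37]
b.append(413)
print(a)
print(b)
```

Key concept: rebinding vs mutation: a is rebound to a new list, b still points at the original.
Step by step:
`a = [8, 7, 4]` → a = [8, 7, 4]
`b = a` → b = [8, 7, 4] (same object as a)
`a = [99, 91, 37]` → a = [99, 91, 37]
`b.append(413)` → b = [8, 7, 4, 413]
`print(a)` → prints [99, 91, 37]
`print(b)` → prints [8, 7, 4, 413]

Answer:
[99, 91, 37]
[8, 7, 4, 413]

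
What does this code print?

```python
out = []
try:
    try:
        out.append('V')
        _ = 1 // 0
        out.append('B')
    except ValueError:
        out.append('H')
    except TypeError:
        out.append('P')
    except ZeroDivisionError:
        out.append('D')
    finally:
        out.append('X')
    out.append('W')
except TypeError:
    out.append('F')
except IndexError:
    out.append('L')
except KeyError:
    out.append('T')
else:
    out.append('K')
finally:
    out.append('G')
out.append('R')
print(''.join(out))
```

Execution trace: 'V' (inner try body) → 'D' (inner except ZeroDivisionError) → 'X' (inner finally) → 'W' (try body, no exception) → 'K' (else) → 'G' (finally) → 'R' (after the try/except). Output: VDXWKGR

Answer: VDXWKGR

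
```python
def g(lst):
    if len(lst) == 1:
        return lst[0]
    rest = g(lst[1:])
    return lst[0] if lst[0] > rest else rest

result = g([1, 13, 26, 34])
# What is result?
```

Recursive max over [1, 13, 26, 34] = 34

Answer: 34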